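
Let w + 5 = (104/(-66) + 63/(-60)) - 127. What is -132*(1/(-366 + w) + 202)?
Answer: -8810045112/330413 ≈ -26664.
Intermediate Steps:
w = -88853/660 (w = -5 + ((104/(-66) + 63/(-60)) - 127) = -5 + ((104*(-1/66) + 63*(-1/60)) - 127) = -5 + ((-52/33 - 21/20) - 127) = -5 + (-1733/660 - 127) = -5 - 85553/660 = -88853/660 ≈ -134.63)
-132*(1/(-366 + w) + 202) = -132*(1/(-366 - 88853/660) + 202) = -132*(1/(-330413/660) + 202) = -132*(-660/330413 + 202) = -132*66742766/330413 = -8810045112/330413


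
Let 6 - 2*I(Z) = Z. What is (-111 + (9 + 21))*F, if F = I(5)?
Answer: -81/2 ≈ -40.500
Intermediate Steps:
I(Z) = 3 - Z/2
F = 1/2 (F = 3 - 1/2*5 = 3 - 5/2 = 1/2 ≈ 0.50000)
(-111 + (9 + 21))*F = (-111 + (9 + 21))*(1/2) = (-111 + 30)*(1/2) = -81*1/2 = -81/2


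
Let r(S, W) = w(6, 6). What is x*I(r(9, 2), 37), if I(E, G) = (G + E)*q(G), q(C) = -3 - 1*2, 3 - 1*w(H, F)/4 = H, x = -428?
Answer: 53500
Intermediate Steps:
w(H, F) = 12 - 4*H
r(S, W) = -12 (r(S, W) = 12 - 4*6 = 12 - 24 = -12)
q(C) = -5 (q(C) = -3 - 2 = -5)
I(E, G) = -5*E - 5*G (I(E, G) = (G + E)*(-5) = (E + G)*(-5) = -5*E - 5*G)
x*I(r(9, 2), 37) = -428*(-5*(-12) - 5*37) = -428*(60 - 185) = -428*(-125) = 53500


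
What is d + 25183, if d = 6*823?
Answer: 30121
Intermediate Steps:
d = 4938
d + 25183 = 4938 + 25183 = 30121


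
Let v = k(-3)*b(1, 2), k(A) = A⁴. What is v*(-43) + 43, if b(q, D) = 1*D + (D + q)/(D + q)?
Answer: -10406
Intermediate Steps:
b(q, D) = 1 + D (b(q, D) = D + 1 = 1 + D)
v = 243 (v = (-3)⁴*(1 + 2) = 81*3 = 243)
v*(-43) + 43 = 243*(-43) + 43 = -10449 + 43 = -10406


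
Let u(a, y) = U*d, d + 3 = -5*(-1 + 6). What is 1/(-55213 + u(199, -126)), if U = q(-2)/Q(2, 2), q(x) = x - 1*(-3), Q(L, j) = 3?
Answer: -3/165667 ≈ -1.8109e-5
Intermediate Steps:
q(x) = 3 + x (q(x) = x + 3 = 3 + x)
U = 1/3 (U = (3 - 2)/3 = 1*(1/3) = 1/3 ≈ 0.33333)
d = -28 (d = -3 - 5*(-1 + 6) = -3 - 5*5 = -3 - 25 = -28)
u(a, y) = -28/3 (u(a, y) = (1/3)*(-28) = -28/3)
1/(-55213 + u(199, -126)) = 1/(-55213 - 28/3) = 1/(-165667/3) = -3/165667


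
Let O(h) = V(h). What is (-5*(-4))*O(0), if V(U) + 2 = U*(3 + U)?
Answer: -40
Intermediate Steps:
V(U) = -2 + U*(3 + U)
O(h) = -2 + h² + 3*h
(-5*(-4))*O(0) = (-5*(-4))*(-2 + 0² + 3*0) = 20*(-2 + 0 + 0) = 20*(-2) = -40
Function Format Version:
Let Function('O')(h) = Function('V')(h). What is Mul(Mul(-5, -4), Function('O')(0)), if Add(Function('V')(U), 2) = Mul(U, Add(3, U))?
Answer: -40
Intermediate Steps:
Function('V')(U) = Add(-2, Mul(U, Add(3, U)))
Function('O')(h) = Add(-2, Pow(h, 2), Mul(3, h))
Mul(Mul(-5, -4), Function('O')(0)) = Mul(Mul(-5, -4), Add(-2, Pow(0, 2), Mul(3, 0))) = Mul(20, Add(-2, 0, 0)) = Mul(20, -2) = -40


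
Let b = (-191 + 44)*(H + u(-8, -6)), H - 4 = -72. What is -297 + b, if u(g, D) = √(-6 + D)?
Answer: 9699 - 294*I*√3 ≈ 9699.0 - 509.22*I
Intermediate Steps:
H = -68 (H = 4 - 72 = -68)
b = 9996 - 294*I*√3 (b = (-191 + 44)*(-68 + √(-6 - 6)) = -147*(-68 + √(-12)) = -147*(-68 + 2*I*√3) = 9996 - 294*I*√3 ≈ 9996.0 - 509.22*I)
-297 + b = -297 + (9996 - 294*I*√3) = 9699 - 294*I*√3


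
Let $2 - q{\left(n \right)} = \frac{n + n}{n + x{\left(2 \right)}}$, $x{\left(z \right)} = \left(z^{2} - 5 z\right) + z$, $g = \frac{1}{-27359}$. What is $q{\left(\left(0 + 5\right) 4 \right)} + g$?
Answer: $- \frac{27361}{54718} \approx -0.50004$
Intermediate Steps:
$g = - \frac{1}{27359} \approx -3.6551 \cdot 10^{-5}$
$x{\left(z \right)} = z^{2} - 4 z$
$q{\left(n \right)} = 2 - \frac{2 n}{-4 + n}$ ($q{\left(n \right)} = 2 - \frac{n + n}{n + 2 \left(-4 + 2\right)} = 2 - \frac{2 n}{n + 2 \left(-2\right)} = 2 - \frac{2 n}{n - 4} = 2 - \frac{2 n}{-4 + n}$)
$q{\left(\left(0 + 5\right) 4 \right)} + g = - \frac{8}{-4 + \left(0 + 5\right) 4} - \frac{1}{27359} = - \frac{8}{-4 + 5 \cdot 4} - \frac{1}{27359} = - \frac{8}{-4 + 20} - \frac{1}{27359} = - \frac{8}{16} - \frac{1}{27359} = \left(-8\right) \frac{1}{16} - \frac{1}{27359} = - \frac{1}{2} - \frac{1}{27359} = - \frac{27361}{54718}$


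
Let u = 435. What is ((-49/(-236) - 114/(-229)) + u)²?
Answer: 554473688980225/2920753936 ≈ 1.8984e+5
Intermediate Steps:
((-49/(-236) - 114/(-229)) + u)² = ((-49/(-236) - 114/(-229)) + 435)² = ((-49*(-1/236) - 114*(-1/229)) + 435)² = ((49/236 + 114/229) + 435)² = (38125/54044 + 435)² = (23547265/54044)² = 554473688980225/2920753936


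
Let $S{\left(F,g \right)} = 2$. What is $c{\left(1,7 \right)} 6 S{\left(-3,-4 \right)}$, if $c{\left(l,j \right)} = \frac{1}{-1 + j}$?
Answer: $2$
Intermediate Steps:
$c{\left(1,7 \right)} 6 S{\left(-3,-4 \right)} = \frac{1}{-1 + 7} \cdot 6 \cdot 2 = \frac{1}{6} \cdot 6 \cdot 2 = 1 \cdot 2 = 2$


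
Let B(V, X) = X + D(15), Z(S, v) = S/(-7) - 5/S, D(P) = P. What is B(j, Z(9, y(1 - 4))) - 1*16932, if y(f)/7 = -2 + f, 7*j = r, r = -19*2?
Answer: -1065887/63 ≈ -16919.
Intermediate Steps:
r = -38
j = -38/7 (j = (⅐)*(-38) = -38/7 ≈ -5.4286)
y(f) = -14 + 7*f (y(f) = 7*(-2 + f) = -14 + 7*f)
Z(S, v) = -5/S - S/7 (Z(S, v) = S*(-⅐) - 5/S = -S/7 - 5/S = -5/S - S/7)
B(V, X) = 15 + X (B(V, X) = X + 15 = 15 + X)
B(j, Z(9, y(1 - 4))) - 1*16932 = (15 + (-5/9 - ⅐*9)) - 1*16932 = (15 + (-5*⅑ - 9/7)) - 16932 = (15 + (-5/9 - 9/7)) - 16932 = (15 - 116/63) - 16932 = 829/63 - 16932 = -1065887/63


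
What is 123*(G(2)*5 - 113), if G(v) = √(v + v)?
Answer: -12669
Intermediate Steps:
G(v) = √2*√v (G(v) = √(2*v) = √2*√v)
123*(G(2)*5 - 113) = 123*((√2*√2)*5 - 113) = 123*(2*5 - 113) = 123*(10 - 113) = 123*(-103) = -12669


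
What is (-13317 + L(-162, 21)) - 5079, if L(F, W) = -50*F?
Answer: -10296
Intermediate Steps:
(-13317 + L(-162, 21)) - 5079 = (-13317 - 50*(-162)) - 5079 = (-13317 + 8100) - 5079 = -5217 - 5079 = -10296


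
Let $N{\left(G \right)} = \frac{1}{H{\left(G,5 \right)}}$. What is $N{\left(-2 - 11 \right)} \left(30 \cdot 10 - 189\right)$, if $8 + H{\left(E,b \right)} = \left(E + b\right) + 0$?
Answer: $- \frac{111}{16} \approx -6.9375$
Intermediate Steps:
$H{\left(E,b \right)} = -8 + E + b$ ($H{\left(E,b \right)} = -8 + \left(\left(E + b\right) + 0\right) = -8 + \left(E + b\right) = -8 + E + b$)
$N{\left(G \right)} = \frac{1}{-3 + G}$ ($N{\left(G \right)} = \frac{1}{-8 + G + 5} = \frac{1}{-3 + G}$)
$N{\left(-2 - 11 \right)} \left(30 \cdot 10 - 189\right) = \frac{30 \cdot 10 - 189}{-3 - 13} = \frac{300 - 189}{-3 - 13} = \frac{1}{-3 - 13} \cdot 111 = \frac{1}{-16} \cdot 111 = \left(- \frac{1}{16}\right) 111 = - \frac{111}{16}$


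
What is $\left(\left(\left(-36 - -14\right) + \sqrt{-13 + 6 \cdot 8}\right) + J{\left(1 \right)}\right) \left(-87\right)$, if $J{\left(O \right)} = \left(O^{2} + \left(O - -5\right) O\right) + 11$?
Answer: $348 - 87 \sqrt{35} \approx -166.7$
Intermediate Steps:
$J{\left(O \right)} = 11 + O^{2} + O \left(5 + O\right)$ ($J{\left(O \right)} = \left(O^{2} + \left(O + 5\right) O\right) + 11 = \left(O^{2} + \left(5 + O\right) O\right) + 11 = \left(O^{2} + O \left(5 + O\right)\right) + 11 = 11 + O^{2} + O \left(5 + O\right)$)
$\left(\left(\left(-36 - -14\right) + \sqrt{-13 + 6 \cdot 8}\right) + J{\left(1 \right)}\right) \left(-87\right) = \left(\left(\left(-36 - -14\right) + \sqrt{-13 + 6 \cdot 8}\right) + \left(11 + 2 \cdot 1^{2} + 5 \cdot 1\right)\right) \left(-87\right) = \left(\left(\left(-36 + 14\right) + \sqrt{-13 + 48}\right) + \left(11 + 2 \cdot 1 + 5\right)\right) \left(-87\right) = \left(\left(-22 + \sqrt{35}\right) + \left(11 + 2 + 5\right)\right) \left(-87\right) = \left(\left(-22 + \sqrt{35}\right) + 18\right) \left(-87\right) = \left(-4 + \sqrt{35}\right) \left(-87\right) = 348 - 87 \sqrt{35}$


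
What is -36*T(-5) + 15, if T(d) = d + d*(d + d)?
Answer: -1605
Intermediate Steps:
T(d) = d + 2*d² (T(d) = d + d*(2*d) = d + 2*d²)
-36*T(-5) + 15 = -(-180)*(1 + 2*(-5)) + 15 = -(-180)*(1 - 10) + 15 = -(-180)*(-9) + 15 = -36*45 + 15 = -1620 + 15 = -1605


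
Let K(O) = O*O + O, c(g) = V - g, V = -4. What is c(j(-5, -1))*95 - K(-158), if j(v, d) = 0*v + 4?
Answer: -25566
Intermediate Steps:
j(v, d) = 4 (j(v, d) = 0 + 4 = 4)
c(g) = -4 - g
K(O) = O + O**2 (K(O) = O**2 + O = O + O**2)
c(j(-5, -1))*95 - K(-158) = (-4 - 1*4)*95 - (-158)*(1 - 158) = (-4 - 4)*95 - (-158)*(-157) = -8*95 - 1*24806 = -760 - 24806 = -25566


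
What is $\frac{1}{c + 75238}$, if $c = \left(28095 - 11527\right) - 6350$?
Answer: $\frac{1}{85456} \approx 1.1702 \cdot 10^{-5}$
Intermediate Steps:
$c = 10218$ ($c = 16568 - 6350 = 10218$)
$\frac{1}{c + 75238} = \frac{1}{10218 + 75238} = \frac{1}{85456}$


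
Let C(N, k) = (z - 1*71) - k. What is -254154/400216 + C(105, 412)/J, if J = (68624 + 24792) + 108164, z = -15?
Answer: -6428958861/10084442660 ≈ -0.63751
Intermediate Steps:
J = 201580 (J = 93416 + 108164 = 201580)
C(N, k) = -86 - k (C(N, k) = (-15 - 1*71) - k = (-15 - 71) - k = -86 - k)
-254154/400216 + C(105, 412)/J = -254154/400216 + (-86 - 1*412)/201580 = -254154*1/400216 + (-86 - 412)*(1/201580) = -127077/200108 - 498*1/201580 = -127077/200108 - 249/100790 = -6428958861/10084442660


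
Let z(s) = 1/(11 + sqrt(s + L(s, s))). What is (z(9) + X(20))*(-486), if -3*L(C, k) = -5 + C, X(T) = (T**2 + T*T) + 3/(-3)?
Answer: -66021399/170 + 243*sqrt(69)/170 ≈ -3.8835e+5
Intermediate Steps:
X(T) = -1 + 2*T**2 (X(T) = (T**2 + T**2) + 3*(-1/3) = 2*T**2 - 1 = -1 + 2*T**2)
L(C, k) = 5/3 - C/3 (L(C, k) = -(-5 + C)/3 = 5/3 - C/3)
z(s) = 1/(11 + sqrt(5/3 + 2*s/3)) (z(s) = 1/(11 + sqrt(s + (5/3 - s/3))) = 1/(11 + sqrt(5/3 + 2*s/3)))
(z(9) + X(20))*(-486) = (3/(33 + sqrt(3)*sqrt(5 + 2*9)) + (-1 + 2*20**2))*(-486) = (3/(33 + sqrt(3)*sqrt(5 + 18)) + (-1 + 2*400))*(-486) = (3/(33 + sqrt(3)*sqrt(23)) + (-1 + 800))*(-486) = (3/(33 + sqrt(69)) + 799)*(-486) = (799 + 3/(33 + sqrt(69)))*(-486) = -388314 - 1458/(33 + sqrt(69))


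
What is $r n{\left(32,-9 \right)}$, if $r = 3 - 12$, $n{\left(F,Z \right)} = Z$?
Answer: $81$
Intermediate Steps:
$r = -9$
$r n{\left(32,-9 \right)} = \left(-9\right) \left(-9\right) = 81$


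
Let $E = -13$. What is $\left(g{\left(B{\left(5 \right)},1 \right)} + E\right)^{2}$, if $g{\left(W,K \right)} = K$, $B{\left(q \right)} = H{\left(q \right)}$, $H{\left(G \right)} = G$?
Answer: $144$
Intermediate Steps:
$B{\left(q \right)} = q$
$\left(g{\left(B{\left(5 \right)},1 \right)} + E\right)^{2} = \left(1 - 13\right)^{2} = \left(-12\right)^{2} = 144$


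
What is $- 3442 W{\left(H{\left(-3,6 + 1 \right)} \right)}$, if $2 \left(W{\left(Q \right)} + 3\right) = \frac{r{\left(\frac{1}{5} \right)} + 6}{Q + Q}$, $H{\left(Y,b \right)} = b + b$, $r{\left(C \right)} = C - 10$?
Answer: $\frac{1478339}{140} \approx 10560.0$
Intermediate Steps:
$r{\left(C \right)} = -10 + C$ ($r{\left(C \right)} = C - 10 = -10 + C$)
$H{\left(Y,b \right)} = 2 b$
$W{\left(Q \right)} = -3 - \frac{19}{20 Q}$ ($W{\left(Q \right)} = -3 + \frac{\left(\left(-10 + \frac{1}{5}\right) + 6\right) \frac{1}{Q + Q}}{2} = -3 + \frac{\left(\left(-10 + \frac{1}{5}\right) + 6\right) \frac{1}{2 Q}}{2} = -3 + \frac{\left(- \frac{49}{5} + 6\right) \frac{1}{2 Q}}{2} = -3 + \frac{\left(- \frac{19}{5}\right) \frac{1}{2 Q}}{2} = -3 + \frac{\left(- \frac{19}{10}\right) \frac{1}{Q}}{2} = -3 - \frac{19}{20 Q}$)
$- 3442 W{\left(H{\left(-3,6 + 1 \right)} \right)} = - 3442 \left(-3 - \frac{19}{20 \cdot 2 \left(6 + 1\right)}\right) = - 3442 \left(-3 - \frac{19}{20 \cdot 2 \cdot 7}\right) = - 3442 \left(-3 - \frac{19}{20 \cdot 14}\right) = - 3442 \left(-3 - \frac{19}{280}\right) = \left(-3442\right) \left(- \frac{859}{280}\right) = \frac{1478339}{140}$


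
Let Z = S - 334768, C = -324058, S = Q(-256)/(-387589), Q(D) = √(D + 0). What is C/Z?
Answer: 509283484555689222407/526115120002403796880 - 62800658081*I/526115120002403796880 ≈ 0.96801 - 1.1937e-10*I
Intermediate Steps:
Q(D) = √D
S = -16*I/387589 (S = √(-256)/(-387589) = (16*I)*(-1/387589) = -16*I/387589 ≈ -4.1281e-5*I)
Z = -334768 - 16*I/387589 (Z = -16*I/387589 - 334768 = -334768 - 16*I/387589 ≈ -3.3477e+5 - 4.1281e-5*I)
C/Z = -324058*150225232921*(-334768 + 16*I/387589)/16835683840076921500160 = -24340844264956709*(-334768 + 16*I/387589)/8417841920038460750080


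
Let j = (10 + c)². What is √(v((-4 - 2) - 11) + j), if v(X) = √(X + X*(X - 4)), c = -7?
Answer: √(9 + 2*√85) ≈ 5.2382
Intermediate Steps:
v(X) = √(X + X*(-4 + X))
j = 9 (j = (10 - 7)² = 3² = 9)
√(v((-4 - 2) - 11) + j) = √(√(((-4 - 2) - 11)*(-3 + ((-4 - 2) - 11))) + 9) = √(√((-6 - 11)*(-3 + (-6 - 11))) + 9) = √(√(-17*(-3 - 17)) + 9) = √(√(-17*(-20)) + 9) = √(√340 + 9) = √(2*√85 + 9) = √(9 + 2*√85)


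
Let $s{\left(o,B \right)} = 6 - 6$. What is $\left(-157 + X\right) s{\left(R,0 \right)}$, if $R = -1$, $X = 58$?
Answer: $0$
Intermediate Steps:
$s{\left(o,B \right)} = 0$
$\left(-157 + X\right) s{\left(R,0 \right)} = \left(-157 + 58\right) 0 = \left(-99\right) 0 = 0$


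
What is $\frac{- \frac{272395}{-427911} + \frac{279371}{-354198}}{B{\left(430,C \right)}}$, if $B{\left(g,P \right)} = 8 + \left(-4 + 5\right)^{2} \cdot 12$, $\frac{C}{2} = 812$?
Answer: $- \frac{2562684419}{336811600840} \approx -0.0076087$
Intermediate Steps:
$C = 1624$ ($C = 2 \cdot 812 = 1624$)
$B{\left(g,P \right)} = 20$ ($B{\left(g,P \right)} = 8 + 1^{2} \cdot 12 = 8 + 1 \cdot 12 = 8 + 12 = 20$)
$\frac{- \frac{272395}{-427911} + \frac{279371}{-354198}}{B{\left(430,C \right)}} = \frac{- \frac{272395}{-427911} + \frac{279371}{-354198}}{20} = \left(\left(-272395\right) \left(- \frac{1}{427911}\right) + 279371 \left(- \frac{1}{354198}\right)\right) \frac{1}{20} = \left(\frac{272395}{427911} - \frac{279371}{354198}\right) \frac{1}{20} = \left(- \frac{2562684419}{16840580042}\right) \frac{1}{20} = - \frac{2562684419}{336811600840}$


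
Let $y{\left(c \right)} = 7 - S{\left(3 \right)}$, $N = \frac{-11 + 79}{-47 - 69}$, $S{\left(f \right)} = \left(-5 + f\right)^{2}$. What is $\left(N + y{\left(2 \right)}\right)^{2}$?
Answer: $\frac{4900}{841} \approx 5.8264$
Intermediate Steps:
$N = - \frac{17}{29}$ ($N = \frac{68}{-116} = 68 \left(- \frac{1}{116}\right) = - \frac{17}{29} \approx -0.58621$)
$y{\left(c \right)} = 3$ ($y{\left(c \right)} = 7 - \left(-5 + 3\right)^{2} = 7 - \left(-2\right)^{2} = 7 - 4 = 3$)
$\left(N + y{\left(2 \right)}\right)^{2} = \left(- \frac{17}{29} + 3\right)^{2} = \left(\frac{70}{29}\right)^{2} = \frac{4900}{841}$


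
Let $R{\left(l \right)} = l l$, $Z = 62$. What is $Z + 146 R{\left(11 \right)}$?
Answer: $17728$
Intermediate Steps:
$R{\left(l \right)} = l^{2}$
$Z + 146 R{\left(11 \right)} = 62 + 146 \cdot 11^{2} = 62 + 146 \cdot 121 = 62 + 17666 = 17728$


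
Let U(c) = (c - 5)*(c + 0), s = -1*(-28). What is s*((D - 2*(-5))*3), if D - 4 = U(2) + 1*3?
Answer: 924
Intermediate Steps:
s = 28
U(c) = c*(-5 + c) (U(c) = (-5 + c)*c = c*(-5 + c))
D = 1 (D = 4 + (2*(-5 + 2) + 1*3) = 4 + (2*(-3) + 3) = 4 + (-6 + 3) = 4 - 3 = 1)
s*((D - 2*(-5))*3) = 28*((1 - 2*(-5))*3) = 28*((1 + 10)*3) = 28*(11*3) = 28*33 = 924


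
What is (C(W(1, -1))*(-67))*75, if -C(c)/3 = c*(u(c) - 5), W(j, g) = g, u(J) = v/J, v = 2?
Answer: 105525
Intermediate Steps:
u(J) = 2/J
C(c) = -3*c*(-5 + 2/c) (C(c) = -3*c*(2/c - 5) = -3*c*(-5 + 2/c))
(C(W(1, -1))*(-67))*75 = ((-6 + 15*(-1))*(-67))*75 = ((-6 - 15)*(-67))*75 = -21*(-67)*75 = 1407*75 = 105525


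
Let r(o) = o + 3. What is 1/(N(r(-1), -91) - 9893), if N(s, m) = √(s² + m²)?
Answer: -9893/97863164 - √8285/97863164 ≈ -0.00010202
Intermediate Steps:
r(o) = 3 + o
N(s, m) = √(m² + s²)
1/(N(r(-1), -91) - 9893) = 1/(√((-91)² + (3 - 1)²) - 9893) = 1/(√(8281 + 2²) - 9893) = 1/(√(8281 + 4) - 9893) = 1/(√8285 - 9893) = 1/(-9893 + √8285)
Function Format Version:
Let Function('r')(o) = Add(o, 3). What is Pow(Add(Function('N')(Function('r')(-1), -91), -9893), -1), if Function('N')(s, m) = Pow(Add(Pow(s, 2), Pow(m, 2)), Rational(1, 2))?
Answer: Add(Rational(-9893, 97863164), Mul(Rational(-1, 97863164), Pow(8285, Rational(1, 2)))) ≈ -0.00010202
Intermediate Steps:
Function('r')(o) = Add(3, o)
Function('N')(s, m) = Pow(Add(Pow(m, 2), Pow(s, 2)), Rational(1, 2))
Pow(Add(Function('N')(Function('r')(-1), -91), -9893), -1) = Pow(Add(Pow(Add(Pow(-91, 2), Pow(Add(3, -1), 2)), Rational(1, 2)), -9893), -1) = Pow(Add(Pow(Add(8281, Pow(2, 2)), Rational(1, 2)), -9893), -1) = Pow(Add(Pow(Add(8281, 4), Rational(1, 2)), -9893), -1) = Pow(Add(Pow(8285, Rational(1, 2)), -9893), -1) = Pow(Add(-9893, Pow(8285, Rational(1, 2))), -1)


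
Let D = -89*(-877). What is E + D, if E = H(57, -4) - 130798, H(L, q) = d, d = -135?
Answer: -52880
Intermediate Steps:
H(L, q) = -135
E = -130933 (E = -135 - 130798 = -130933)
D = 78053
E + D = -130933 + 78053 = -52880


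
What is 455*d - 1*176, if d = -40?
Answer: -18376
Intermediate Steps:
455*d - 1*176 = 455*(-40) - 1*176 = -18200 - 176 = -18376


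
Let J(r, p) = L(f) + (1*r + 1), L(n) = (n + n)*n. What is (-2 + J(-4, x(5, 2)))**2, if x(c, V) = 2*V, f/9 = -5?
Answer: 16362025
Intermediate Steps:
f = -45 (f = 9*(-5) = -45)
L(n) = 2*n**2 (L(n) = (2*n)*n = 2*n**2)
J(r, p) = 4051 + r (J(r, p) = 2*(-45)**2 + (1*r + 1) = 2*2025 + (r + 1) = 4050 + (1 + r) = 4051 + r)
(-2 + J(-4, x(5, 2)))**2 = (-2 + (4051 - 4))**2 = (-2 + 4047)**2 = 4045**2 = 16362025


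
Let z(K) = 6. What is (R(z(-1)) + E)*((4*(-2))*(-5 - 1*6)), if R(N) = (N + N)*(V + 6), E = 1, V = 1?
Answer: 7480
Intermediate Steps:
R(N) = 14*N (R(N) = (N + N)*(1 + 6) = (2*N)*7 = 14*N)
(R(z(-1)) + E)*((4*(-2))*(-5 - 1*6)) = (14*6 + 1)*((4*(-2))*(-5 - 1*6)) = (84 + 1)*(-8*(-5 - 6)) = 85*(-8*(-11)) = 85*88 = 7480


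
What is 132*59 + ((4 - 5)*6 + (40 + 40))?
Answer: 7862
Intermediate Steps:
132*59 + ((4 - 5)*6 + (40 + 40)) = 7788 + (-1*6 + 80) = 7788 + (-6 + 80) = 7788 + 74 = 7862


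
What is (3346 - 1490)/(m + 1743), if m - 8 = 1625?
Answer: 116/211 ≈ 0.54976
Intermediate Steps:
m = 1633 (m = 8 + 1625 = 1633)
(3346 - 1490)/(m + 1743) = (3346 - 1490)/(1633 + 1743) = 1856/3376 = 1856*(1/3376) = 116/211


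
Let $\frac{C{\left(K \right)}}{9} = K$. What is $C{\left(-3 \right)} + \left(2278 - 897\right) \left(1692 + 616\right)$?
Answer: $3187321$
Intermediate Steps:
$C{\left(K \right)} = 9 K$
$C{\left(-3 \right)} + \left(2278 - 897\right) \left(1692 + 616\right) = 9 \left(-3\right) + \left(2278 - 897\right) \left(1692 + 616\right) = -27 + 1381 \cdot 2308 = -27 + 3187348 = 3187321$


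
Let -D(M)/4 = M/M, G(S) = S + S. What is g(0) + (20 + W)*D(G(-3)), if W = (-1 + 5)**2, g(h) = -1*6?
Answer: -150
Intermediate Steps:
G(S) = 2*S
g(h) = -6
D(M) = -4 (D(M) = -4*M/M = -4*1 = -4)
W = 16 (W = 4**2 = 16)
g(0) + (20 + W)*D(G(-3)) = -6 + (20 + 16)*(-4) = -6 + 36*(-4) = -6 - 144 = -150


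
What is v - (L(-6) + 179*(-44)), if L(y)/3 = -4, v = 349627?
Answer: 357515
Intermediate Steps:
L(y) = -12 (L(y) = 3*(-4) = -12)
v - (L(-6) + 179*(-44)) = 349627 - (-12 + 179*(-44)) = 349627 - (-12 - 7876) = 349627 - 1*(-7888) = 349627 + 7888 = 357515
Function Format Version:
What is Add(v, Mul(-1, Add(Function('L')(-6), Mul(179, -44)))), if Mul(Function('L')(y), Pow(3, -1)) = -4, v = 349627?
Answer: 357515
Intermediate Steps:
Function('L')(y) = -12 (Function('L')(y) = Mul(3, -4) = -12)
Add(v, Mul(-1, Add(Function('L')(-6), Mul(179, -44)))) = Add(349627, Mul(-1, Add(-12, Mul(179, -44)))) = Add(349627, Mul(-1, Add(-12, -7876))) = Add(349627, Mul(-1, -7888)) = Add(349627, 7888) = 357515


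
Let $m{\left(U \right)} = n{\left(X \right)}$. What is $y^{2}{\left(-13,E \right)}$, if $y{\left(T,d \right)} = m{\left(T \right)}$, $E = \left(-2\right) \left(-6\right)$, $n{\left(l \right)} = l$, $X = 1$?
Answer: $1$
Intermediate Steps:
$E = 12$
$m{\left(U \right)} = 1$
$y{\left(T,d \right)} = 1$
$y^{2}{\left(-13,E \right)} = 1^{2} = 1$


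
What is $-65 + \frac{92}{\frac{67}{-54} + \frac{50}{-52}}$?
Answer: $- \frac{82537}{773} \approx -106.77$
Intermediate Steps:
$-65 + \frac{92}{\frac{67}{-54} + \frac{50}{-52}} = -65 + \frac{92}{67 \left(- \frac{1}{54}\right) + 50 \left(- \frac{1}{52}\right)} = -65 + \frac{92}{- \frac{67}{54} - \frac{25}{26}} = -65 + \frac{92}{- \frac{773}{351}} = -65 + 92 \left(- \frac{351}{773}\right) = -65 - \frac{32292}{773} = - \frac{82537}{773}$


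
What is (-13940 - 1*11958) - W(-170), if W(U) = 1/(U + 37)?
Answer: -3444433/133 ≈ -25898.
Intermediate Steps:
W(U) = 1/(37 + U)
(-13940 - 1*11958) - W(-170) = (-13940 - 1*11958) - 1/(37 - 170) = (-13940 - 11958) - 1/(-133) = -25898 - 1*(-1/133) = -25898 + 1/133 = -3444433/133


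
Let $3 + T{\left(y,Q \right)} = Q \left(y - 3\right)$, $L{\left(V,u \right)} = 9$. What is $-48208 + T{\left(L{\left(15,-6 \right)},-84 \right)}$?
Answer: $-48715$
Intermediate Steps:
$T{\left(y,Q \right)} = -3 + Q \left(-3 + y\right)$ ($T{\left(y,Q \right)} = -3 + Q \left(y - 3\right) = -3 + Q \left(-3 + y\right)$)
$-48208 + T{\left(L{\left(15,-6 \right)},-84 \right)} = -48208 - 507 = -48715$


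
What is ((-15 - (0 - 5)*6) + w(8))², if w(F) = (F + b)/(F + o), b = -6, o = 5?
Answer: 38809/169 ≈ 229.64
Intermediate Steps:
w(F) = (-6 + F)/(5 + F) (w(F) = (F - 6)/(F + 5) = (-6 + F)/(5 + F))
((-15 - (0 - 5)*6) + w(8))² = ((-15 - (0 - 5)*6) + (-6 + 8)/(5 + 8))² = ((-15 - (-5)*6) + 2/13)² = ((-15 - 1*(-30)) + (1/13)*2)² = ((-15 + 30) + 2/13)² = (15 + 2/13)² = (197/13)² = 38809/169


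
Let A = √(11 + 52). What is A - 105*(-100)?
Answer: 10500 + 3*√7 ≈ 10508.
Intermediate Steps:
A = 3*√7 (A = √63 = 3*√7 ≈ 7.9373)
A - 105*(-100) = 3*√7 - 105*(-100) = 3*√7 + 10500 = 10500 + 3*√7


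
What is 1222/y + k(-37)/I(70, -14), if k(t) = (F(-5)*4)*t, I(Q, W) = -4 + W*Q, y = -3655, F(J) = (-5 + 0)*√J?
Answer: -1222/3655 - 185*I*√5/246 ≈ -0.33434 - 1.6816*I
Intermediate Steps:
F(J) = -5*√J
I(Q, W) = -4 + Q*W
k(t) = -20*I*t*√5 (k(t) = (-5*I*√5*4)*t = (-20*I*√5)*t = -20*I*t*√5)
1222/y + k(-37)/I(70, -14) = 1222/(-3655) + (-20*I*(-37)*√5)/(-4 + 70*(-14)) = 1222*(-1/3655) + (740*I*√5)/(-4 - 980) = -1222/3655 + (740*I*√5)/(-984) = -1222/3655 + (740*I*√5)*(-1/984) = -1222/3655 - 185*I*√5/246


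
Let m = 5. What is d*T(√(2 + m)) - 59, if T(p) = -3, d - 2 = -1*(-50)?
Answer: -215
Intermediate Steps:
d = 52 (d = 2 - 1*(-50) = 2 + 50 = 52)
d*T(√(2 + m)) - 59 = 52*(-3) - 59 = -156 - 59 = -215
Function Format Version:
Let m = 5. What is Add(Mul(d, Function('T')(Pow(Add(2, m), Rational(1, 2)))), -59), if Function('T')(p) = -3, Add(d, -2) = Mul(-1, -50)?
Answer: -215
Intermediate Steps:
d = 52 (d = Add(2, Mul(-1, -50)) = Add(2, 50) = 52)
Add(Mul(d, Function('T')(Pow(Add(2, m), Rational(1, 2)))), -59) = Add(Mul(52, -3), -59) = Add(-156, -59) = -215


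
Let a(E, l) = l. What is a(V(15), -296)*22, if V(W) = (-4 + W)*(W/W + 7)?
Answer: -6512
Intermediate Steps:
V(W) = -32 + 8*W (V(W) = (-4 + W)*(1 + 7) = (-4 + W)*8 = -32 + 8*W)
a(V(15), -296)*22 = -296*22 = -6512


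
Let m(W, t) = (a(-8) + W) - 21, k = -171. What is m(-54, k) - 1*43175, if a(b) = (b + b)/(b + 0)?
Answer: -43248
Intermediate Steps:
a(b) = 2 (a(b) = (2*b)/b = 2)
m(W, t) = -19 + W (m(W, t) = (2 + W) - 21 = -19 + W)
m(-54, k) - 1*43175 = (-19 - 54) - 1*43175 = -73 - 43175 = -43248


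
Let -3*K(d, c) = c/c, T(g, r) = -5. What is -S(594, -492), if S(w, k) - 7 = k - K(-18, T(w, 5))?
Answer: 1454/3 ≈ 484.67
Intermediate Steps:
K(d, c) = -1/3 (K(d, c) = -c/(3*c) = -1/3*1 = -1/3)
S(w, k) = 22/3 + k (S(w, k) = 7 + (k - 1*(-1/3)) = 7 + (k + 1/3) = 7 + (1/3 + k) = 22/3 + k)
-S(594, -492) = -(22/3 - 492) = -1*(-1454/3) = 1454/3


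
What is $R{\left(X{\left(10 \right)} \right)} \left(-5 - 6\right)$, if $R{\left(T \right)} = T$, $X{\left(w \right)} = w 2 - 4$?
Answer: $-176$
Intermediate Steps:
$X{\left(w \right)} = -4 + 2 w$ ($X{\left(w \right)} = 2 w - 4 = -4 + 2 w$)
$R{\left(X{\left(10 \right)} \right)} \left(-5 - 6\right) = \left(-4 + 2 \cdot 10\right) \left(-5 - 6\right) = \left(-4 + 20\right) \left(-11\right) = 16 \left(-11\right) = -176$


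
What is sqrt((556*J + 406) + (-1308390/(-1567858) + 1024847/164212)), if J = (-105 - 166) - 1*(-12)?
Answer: I*sqrt(594881198129262616755500137)/64365274474 ≈ 378.93*I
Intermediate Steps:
J = -259 (J = -271 + 12 = -259)
sqrt((556*J + 406) + (-1308390/(-1567858) + 1024847/164212)) = sqrt((556*(-259) + 406) + (-1308390/(-1567858) + 1024847/164212)) = sqrt((-144004 + 406) + (-1308390*(-1/1567858) + 1024847*(1/164212))) = sqrt(-143598 + (654195/783929 + 1024847/164212)) = sqrt(-143598 + 910833953203/128730548948) = sqrt(-18484538533881701/128730548948) = I*sqrt(594881198129262616755500137)/64365274474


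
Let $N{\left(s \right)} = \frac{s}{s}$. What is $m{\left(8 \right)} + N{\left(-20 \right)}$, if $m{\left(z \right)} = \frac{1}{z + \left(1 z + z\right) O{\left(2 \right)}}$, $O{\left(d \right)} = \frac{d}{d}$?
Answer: $\frac{25}{24} \approx 1.0417$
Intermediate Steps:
$O{\left(d \right)} = 1$
$N{\left(s \right)} = 1$
$m{\left(z \right)} = \frac{1}{3 z}$ ($m{\left(z \right)} = \frac{1}{z + \left(1 z + z\right) 1} = \frac{1}{z + \left(z + z\right) 1} = \frac{1}{z + 2 z 1} = \frac{1}{z + 2 z} = \frac{1}{3 z}$)
$m{\left(8 \right)} + N{\left(-20 \right)} = \frac{1}{3 \cdot 8} + 1 = \frac{1}{3} \cdot \frac{1}{8} + 1 = \frac{1}{24} + 1 = \frac{25}{24}$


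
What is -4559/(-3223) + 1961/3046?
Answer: 20207017/9817258 ≈ 2.0583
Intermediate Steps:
-4559/(-3223) + 1961/3046 = -4559*(-1/3223) + 1961*(1/3046) = 4559/3223 + 1961/3046 = 20207017/9817258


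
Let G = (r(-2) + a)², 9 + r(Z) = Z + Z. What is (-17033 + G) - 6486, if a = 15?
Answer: -23515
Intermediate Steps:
r(Z) = -9 + 2*Z (r(Z) = -9 + (Z + Z) = -9 + 2*Z)
G = 4 (G = ((-9 + 2*(-2)) + 15)² = ((-9 - 4) + 15)² = (-13 + 15)² = 2² = 4)
(-17033 + G) - 6486 = (-17033 + 4) - 6486 = -17029 - 6486 = -23515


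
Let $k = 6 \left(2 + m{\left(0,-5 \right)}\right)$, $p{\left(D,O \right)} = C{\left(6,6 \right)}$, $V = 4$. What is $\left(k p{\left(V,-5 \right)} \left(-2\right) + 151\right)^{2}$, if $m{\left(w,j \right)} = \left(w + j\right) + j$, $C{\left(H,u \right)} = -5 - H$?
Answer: $819025$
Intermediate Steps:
$p{\left(D,O \right)} = -11$ ($p{\left(D,O \right)} = -5 - 6 = -11$)
$m{\left(w,j \right)} = w + 2 j$ ($m{\left(w,j \right)} = \left(j + w\right) + j = w + 2 j$)
$k = -48$ ($k = 6 \left(2 + \left(0 + 2 \left(-5\right)\right)\right) = 6 \left(2 + \left(0 - 10\right)\right) = 6 \left(2 - 10\right) = 6 \left(-8\right) = -48$)
$\left(k p{\left(V,-5 \right)} \left(-2\right) + 151\right)^{2} = \left(\left(-48\right) \left(-11\right) \left(-2\right) + 151\right)^{2} = \left(528 \left(-2\right) + 151\right)^{2} = \left(-1056 + 151\right)^{2} = \left(-905\right)^{2} = 819025$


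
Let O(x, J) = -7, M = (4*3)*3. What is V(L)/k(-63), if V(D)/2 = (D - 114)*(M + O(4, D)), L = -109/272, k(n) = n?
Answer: 902393/8568 ≈ 105.32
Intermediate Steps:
L = -109/272 (L = -109*1/272 = -109/272 ≈ -0.40074)
M = 36 (M = 12*3 = 36)
V(D) = -6612 + 58*D (V(D) = 2*((D - 114)*(36 - 7)) = 2*((-114 + D)*29) = 2*(-3306 + 29*D) = -6612 + 58*D)
V(L)/k(-63) = (-6612 + 58*(-109/272))/(-63) = (-6612 - 3161/136)*(-1/63) = -902393/136*(-1/63) = 902393/8568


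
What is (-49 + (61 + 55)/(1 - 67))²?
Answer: 2805625/1089 ≈ 2576.3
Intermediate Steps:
(-49 + (61 + 55)/(1 - 67))² = (-49 + 116/(-66))² = (-49 + 116*(-1/66))² = (-49 - 58/33)² = (-1675/33)² = 2805625/1089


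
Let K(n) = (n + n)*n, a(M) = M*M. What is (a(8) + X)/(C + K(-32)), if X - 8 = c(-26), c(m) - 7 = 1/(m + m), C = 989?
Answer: 4107/157924 ≈ 0.026006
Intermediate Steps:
a(M) = M²
c(m) = 7 + 1/(2*m) (c(m) = 7 + 1/(m + m) = 7 + 1/(2*m))
K(n) = 2*n² (K(n) = (2*n)*n = 2*n²)
X = 779/52 (X = 8 + (7 + (½)/(-26)) = 8 + (7 + (½)*(-1/26)) = 8 + (7 - 1/52) = 8 + 363/52 = 779/52 ≈ 14.981)
(a(8) + X)/(C + K(-32)) = (8² + 779/52)/(989 + 2*(-32)²) = (64 + 779/52)/(989 + 2*1024) = 4107/(52*(989 + 2048)) = (4107/52)/3037 = (4107/52)*(1/3037) = 4107/157924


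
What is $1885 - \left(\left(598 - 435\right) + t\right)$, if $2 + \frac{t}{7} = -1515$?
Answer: $12341$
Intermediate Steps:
$t = -10619$ ($t = -14 + 7 \left(-1515\right) = -14 - 10605 = -10619$)
$1885 - \left(\left(598 - 435\right) + t\right) = 1885 - \left(\left(598 - 435\right) - 10619\right) = 1885 - \left(163 - 10619\right) = 1885 - -10456 = 1885 + 10456 = 12341$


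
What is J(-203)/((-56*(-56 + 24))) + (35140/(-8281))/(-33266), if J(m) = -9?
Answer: -3522319/719610112 ≈ -0.0048948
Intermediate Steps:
J(-203)/((-56*(-56 + 24))) + (35140/(-8281))/(-33266) = -9*(-1/(56*(-56 + 24))) + (35140/(-8281))/(-33266) = -9/((-56*(-32))) + (35140*(-1/8281))*(-1/33266) = -9/1792 - 5020/1183*(-1/33266) = -9*1/1792 + 2510/19676839 = -9/1792 + 2510/19676839 = -3522319/719610112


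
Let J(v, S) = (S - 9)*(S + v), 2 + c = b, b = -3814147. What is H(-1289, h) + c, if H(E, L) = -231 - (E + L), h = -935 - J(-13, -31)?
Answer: -3810396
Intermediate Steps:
c = -3814149 (c = -2 - 3814147 = -3814149)
J(v, S) = (-9 + S)*(S + v)
h = -2695 (h = -935 - ((-31)² - 9*(-31) - 9*(-13) - 31*(-13)) = -935 - (961 + 279 + 117 + 403) = -935 - 1*1760 = -935 - 1760 = -2695)
H(E, L) = -231 - E - L (H(E, L) = -231 + (-E - L) = -231 - E - L)
H(-1289, h) + c = (-231 - 1*(-1289) - 1*(-2695)) - 3814149 = (-231 + 1289 + 2695) - 3814149 = 3753 - 3814149 = -3810396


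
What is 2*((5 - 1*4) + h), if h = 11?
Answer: 24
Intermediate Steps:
2*((5 - 1*4) + h) = 2*((5 - 1*4) + 11) = 2*((5 - 4) + 11) = 2*(1 + 11) = 2*12 = 24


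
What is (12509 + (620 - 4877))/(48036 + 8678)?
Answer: 4126/28357 ≈ 0.14550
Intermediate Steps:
(12509 + (620 - 4877))/(48036 + 8678) = (12509 - 4257)/56714 = 8252*(1/56714) = 4126/28357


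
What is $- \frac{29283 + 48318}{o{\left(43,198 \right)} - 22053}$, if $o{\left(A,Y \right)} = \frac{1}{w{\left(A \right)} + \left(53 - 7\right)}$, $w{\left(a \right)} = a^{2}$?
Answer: $\frac{147053895}{41790434} \approx 3.5188$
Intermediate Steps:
$o{\left(A,Y \right)} = \frac{1}{46 + A^{2}}$ ($o{\left(A,Y \right)} = \frac{1}{A^{2} + \left(53 - 7\right)} = \frac{1}{A^{2} + 46} = \frac{1}{46 + A^{2}}$)
$- \frac{29283 + 48318}{o{\left(43,198 \right)} - 22053} = - \frac{29283 + 48318}{\frac{1}{46 + 43^{2}} - 22053} = - \frac{77601}{\frac{1}{46 + 1849} - 22053} = - \frac{77601}{\frac{1}{1895} - 22053} = - \frac{77601}{- \frac{41790434}{1895}} = - \frac{77601 \left(-1895\right)}{41790434} = \left(-1\right) \left(- \frac{147053895}{41790434}\right) = \frac{147053895}{41790434}$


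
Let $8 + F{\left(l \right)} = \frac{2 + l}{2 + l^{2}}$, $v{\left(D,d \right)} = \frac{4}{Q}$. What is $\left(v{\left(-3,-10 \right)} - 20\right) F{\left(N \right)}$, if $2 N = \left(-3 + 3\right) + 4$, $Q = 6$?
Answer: $\frac{1276}{9} \approx 141.78$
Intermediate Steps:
$v{\left(D,d \right)} = \frac{2}{3}$ ($v{\left(D,d \right)} = \frac{4}{6} = 4 \cdot \frac{1}{6} = \frac{2}{3}$)
$N = 2$ ($N = \frac{\left(-3 + 3\right) + 4}{2} = \frac{0 + 4}{2} = \frac{1}{2} \cdot 4 = 2$)
$F{\left(l \right)} = -8 + \frac{2 + l}{2 + l^{2}}$
$\left(v{\left(-3,-10 \right)} - 20\right) F{\left(N \right)} = \left(\frac{2}{3} - 20\right) \frac{-14 + 2 - 8 \cdot 2^{2}}{2 + 2^{2}} = - \frac{58 \frac{-14 + 2 - 32}{2 + 4}}{3} = - \frac{58 \frac{-14 + 2 - 32}{6}}{3} = - \frac{58 \cdot \frac{1}{6} \left(-44\right)}{3} = \left(- \frac{58}{3}\right) \left(- \frac{22}{3}\right) = \frac{1276}{9}$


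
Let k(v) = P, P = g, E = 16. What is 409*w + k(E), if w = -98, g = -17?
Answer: -40099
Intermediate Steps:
P = -17
k(v) = -17
409*w + k(E) = 409*(-98) - 17 = -40082 - 17 = -40099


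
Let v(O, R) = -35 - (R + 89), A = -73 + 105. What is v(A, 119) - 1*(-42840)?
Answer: 42597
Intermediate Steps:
A = 32
v(O, R) = -124 - R (v(O, R) = -35 - (89 + R) = -35 + (-89 - R) = -124 - R)
v(A, 119) - 1*(-42840) = (-124 - 1*119) - 1*(-42840) = (-124 - 119) + 42840 = -243 + 42840 = 42597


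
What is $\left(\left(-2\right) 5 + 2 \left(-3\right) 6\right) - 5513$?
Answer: $-5559$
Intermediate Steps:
$\left(\left(-2\right) 5 + 2 \left(-3\right) 6\right) - 5513 = \left(-10 - 36\right) - 5513 = -46 - 5513 = -5559$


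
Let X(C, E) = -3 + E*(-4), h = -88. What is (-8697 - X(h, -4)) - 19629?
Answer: -28339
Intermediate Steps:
X(C, E) = -3 - 4*E
(-8697 - X(h, -4)) - 19629 = (-8697 - (-3 - 4*(-4))) - 19629 = (-8697 - (-3 + 16)) - 19629 = (-8697 - 1*13) - 19629 = (-8697 - 13) - 19629 = -8710 - 19629 = -28339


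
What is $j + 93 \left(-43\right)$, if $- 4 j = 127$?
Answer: $- \frac{16123}{4} \approx -4030.8$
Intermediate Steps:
$j = - \frac{127}{4}$ ($j = \left(- \frac{1}{4}\right) 127 = - \frac{127}{4} \approx -31.75$)
$j + 93 \left(-43\right) = - \frac{127}{4} + 93 \left(-43\right) = - \frac{127}{4} - 3999 = - \frac{16123}{4}$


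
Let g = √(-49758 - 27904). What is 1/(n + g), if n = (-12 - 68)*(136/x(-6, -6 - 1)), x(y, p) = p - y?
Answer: 5440/59226031 - I*√77662/118452062 ≈ 9.1851e-5 - 2.3527e-6*I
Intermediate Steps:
n = 10880 (n = (-12 - 68)*(136/((-6 - 1) - 1*(-6))) = -10880/(-7 + 6) = -10880/(-1) = -10880*(-1) = -80*(-136) = 10880)
g = I*√77662 (g = √(-77662) = I*√77662 ≈ 278.68*I)
1/(n + g) = 1/(10880 + I*√77662)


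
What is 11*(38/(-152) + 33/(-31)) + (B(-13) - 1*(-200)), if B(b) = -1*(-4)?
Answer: 23503/124 ≈ 189.54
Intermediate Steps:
B(b) = 4
11*(38/(-152) + 33/(-31)) + (B(-13) - 1*(-200)) = 11*(38/(-152) + 33/(-31)) + (4 - 1*(-200)) = 11*(38*(-1/152) + 33*(-1/31)) + (4 + 200) = 11*(-1/4 - 33/31) + 204 = 11*(-163/124) + 204 = -1793/124 + 204 = 23503/124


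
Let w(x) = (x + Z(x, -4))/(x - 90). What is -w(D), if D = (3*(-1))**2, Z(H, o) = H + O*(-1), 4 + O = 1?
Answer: 7/27 ≈ 0.25926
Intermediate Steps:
O = -3 (O = -4 + 1 = -3)
Z(H, o) = 3 + H (Z(H, o) = H - 3*(-1) = H + 3 = 3 + H)
D = 9 (D = (-3)**2 = 9)
w(x) = (3 + 2*x)/(-90 + x) (w(x) = (x + (3 + x))/(x - 90) = (3 + 2*x)/(-90 + x))
-w(D) = -(3 + 2*9)/(-90 + 9) = -(3 + 18)/(-81) = -(-1)*21/81 = -1*(-7/27) = 7/27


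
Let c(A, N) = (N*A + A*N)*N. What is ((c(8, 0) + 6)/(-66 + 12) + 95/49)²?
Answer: 649636/194481 ≈ 3.3404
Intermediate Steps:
c(A, N) = 2*A*N² (c(A, N) = (A*N + A*N)*N = (2*A*N)*N = 2*A*N²)
((c(8, 0) + 6)/(-66 + 12) + 95/49)² = ((2*8*0² + 6)/(-66 + 12) + 95/49)² = ((2*8*0 + 6)/(-54) + 95*(1/49))² = ((0 + 6)*(-1/54) + 95/49)² = (6*(-1/54) + 95/49)² = (-⅑ + 95/49)² = (806/441)² = 649636/194481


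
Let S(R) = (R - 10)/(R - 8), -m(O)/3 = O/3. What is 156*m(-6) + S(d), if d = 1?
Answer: 6561/7 ≈ 937.29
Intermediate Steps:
m(O) = -O (m(O) = -3*O/3 = -O)
S(R) = (-10 + R)/(-8 + R)
156*m(-6) + S(d) = 156*(-1*(-6)) + (-10 + 1)/(-8 + 1) = 156*6 - 9/(-7) = 936 - 1/7*(-9) = 936 + 9/7 = 6561/7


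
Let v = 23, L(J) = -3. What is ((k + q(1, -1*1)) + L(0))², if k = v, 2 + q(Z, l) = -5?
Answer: 169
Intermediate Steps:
q(Z, l) = -7 (q(Z, l) = -2 - 5 = -7)
k = 23
((k + q(1, -1*1)) + L(0))² = ((23 - 7) - 3)² = (16 - 3)² = 13² = 169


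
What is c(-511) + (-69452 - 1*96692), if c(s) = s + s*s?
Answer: 94466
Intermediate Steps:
c(s) = s + s²
c(-511) + (-69452 - 1*96692) = -511*(1 - 511) + (-69452 - 1*96692) = -511*(-510) + (-69452 - 96692) = 260610 - 166144 = 94466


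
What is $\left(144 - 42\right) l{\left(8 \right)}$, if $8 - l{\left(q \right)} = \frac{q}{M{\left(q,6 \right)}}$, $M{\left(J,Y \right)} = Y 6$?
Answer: $\frac{2380}{3} \approx 793.33$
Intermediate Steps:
$M{\left(J,Y \right)} = 6 Y$
$l{\left(q \right)} = 8 - \frac{q}{36}$ ($l{\left(q \right)} = 8 - \frac{q}{6 \cdot 6} = 8 - \frac{q}{36}$)
$\left(144 - 42\right) l{\left(8 \right)} = \left(144 - 42\right) \left(8 - \frac{2}{9}\right) = 102 \cdot \frac{70}{9} = \frac{2380}{3}$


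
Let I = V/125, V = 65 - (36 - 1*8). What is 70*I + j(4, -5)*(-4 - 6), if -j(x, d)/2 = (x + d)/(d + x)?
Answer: 1018/25 ≈ 40.720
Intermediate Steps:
V = 37 (V = 65 - (36 - 8) = 65 - 1*28 = 65 - 28 = 37)
j(x, d) = -2 (j(x, d) = -2*(x + d)/(d + x) = -2*(d + x)/(d + x) = -2*1 = -2)
I = 37/125 ≈ 0.29600
70*I + j(4, -5)*(-4 - 6) = 70*(37/125) - 2*(-4 - 6) = 518/25 - 2*(-10) = 518/25 + 20 = 1018/25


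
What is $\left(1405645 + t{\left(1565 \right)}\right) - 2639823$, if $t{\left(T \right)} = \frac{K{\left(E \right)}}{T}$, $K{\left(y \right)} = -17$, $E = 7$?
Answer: $- \frac{1931488587}{1565} \approx -1.2342 \cdot 10^{6}$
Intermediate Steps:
$t{\left(T \right)} = - \frac{17}{T}$
$\left(1405645 + t{\left(1565 \right)}\right) - 2639823 = \left(1405645 - \frac{17}{1565}\right) - 2639823 = \frac{2199834408}{1565} - 2639823 = - \frac{1931488587}{1565}$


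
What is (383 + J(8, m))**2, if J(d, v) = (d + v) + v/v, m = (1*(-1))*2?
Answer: 152100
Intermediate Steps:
m = -2 (m = -1*2 = -2)
J(d, v) = 1 + d + v (J(d, v) = (d + v) + 1 = 1 + d + v)
(383 + J(8, m))**2 = (383 + (1 + 8 - 2))**2 = (383 + 7)**2 = 390**2 = 152100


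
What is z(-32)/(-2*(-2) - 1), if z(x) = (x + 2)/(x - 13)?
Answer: 2/9 ≈ 0.22222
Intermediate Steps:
z(x) = (2 + x)/(-13 + x)
z(-32)/(-2*(-2) - 1) = ((2 - 32)/(-13 - 32))/(-2*(-2) - 1) = (-30/(-45))/(4 - 1) = -1/45*(-30)/3 = (⅔)*(⅓) = 2/9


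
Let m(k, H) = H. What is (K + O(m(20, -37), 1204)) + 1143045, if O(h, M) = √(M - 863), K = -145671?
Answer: 997374 + √341 ≈ 9.9739e+5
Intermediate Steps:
O(h, M) = √(-863 + M)
(K + O(m(20, -37), 1204)) + 1143045 = (-145671 + √(-863 + 1204)) + 1143045 = (-145671 + √341) + 1143045 = 997374 + √341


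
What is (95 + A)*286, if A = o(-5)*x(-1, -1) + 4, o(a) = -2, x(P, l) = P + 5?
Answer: 26026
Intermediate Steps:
x(P, l) = 5 + P
A = -4 (A = -2*(5 - 1) + 4 = -2*4 + 4 = -8 + 4 = -4)
(95 + A)*286 = (95 - 4)*286 = 91*286 = 26026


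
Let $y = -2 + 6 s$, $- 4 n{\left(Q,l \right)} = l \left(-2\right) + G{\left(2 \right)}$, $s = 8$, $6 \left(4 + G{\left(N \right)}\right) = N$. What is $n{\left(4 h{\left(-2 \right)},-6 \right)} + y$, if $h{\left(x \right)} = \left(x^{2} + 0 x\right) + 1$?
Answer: $\frac{527}{12} \approx 43.917$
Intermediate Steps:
$G{\left(N \right)} = -4 + \frac{N}{6}$
$h{\left(x \right)} = 1 + x^{2}$ ($h{\left(x \right)} = \left(x^{2} + 0\right) + 1 = x^{2} + 1 = 1 + x^{2}$)
$n{\left(Q,l \right)} = \frac{11}{12} + \frac{l}{2}$ ($n{\left(Q,l \right)} = - \frac{l \left(-2\right) + \left(-4 + \frac{1}{6} \cdot 2\right)}{4} = - \frac{- 2 l + \left(-4 + \frac{1}{3}\right)}{4} = - \frac{- 2 l - \frac{11}{3}}{4} = - \frac{- \frac{11}{3} - 2 l}{4} = \frac{11}{12} + \frac{l}{2}$)
$y = 46$ ($y = -2 + 6 \cdot 8 = -2 + 48 = 46$)
$n{\left(4 h{\left(-2 \right)},-6 \right)} + y = \left(\frac{11}{12} + \frac{1}{2} \left(-6\right)\right) + 46 = \left(\frac{11}{12} - 3\right) + 46 = - \frac{25}{12} + 46 = \frac{527}{12}$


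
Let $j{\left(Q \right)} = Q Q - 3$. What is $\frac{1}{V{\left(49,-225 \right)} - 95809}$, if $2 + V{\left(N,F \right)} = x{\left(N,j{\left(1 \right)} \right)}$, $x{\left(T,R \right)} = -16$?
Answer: $- \frac{1}{95827} \approx -1.0435 \cdot 10^{-5}$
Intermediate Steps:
$j{\left(Q \right)} = -3 + Q^{2}$ ($j{\left(Q \right)} = Q^{2} - 3 = -3 + Q^{2}$)
$V{\left(N,F \right)} = -18$ ($V{\left(N,F \right)} = -2 - 16 = -18$)
$\frac{1}{V{\left(49,-225 \right)} - 95809} = \frac{1}{-18 - 95809} = \frac{1}{-95827} = - \frac{1}{95827}$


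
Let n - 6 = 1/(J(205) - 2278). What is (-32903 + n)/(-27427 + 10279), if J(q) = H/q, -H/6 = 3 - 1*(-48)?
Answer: 5124212239/2671063936 ≈ 1.9184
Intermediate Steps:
H = -306 (H = -6*(3 - 1*(-48)) = -6*(3 + 48) = -6*51 = -306)
J(q) = -306/q
n = 2803571/467296 (n = 6 + 1/(-306/205 - 2278) = 6 + 1/(-467296/205) = 6 - 205/467296 = 2803571/467296 ≈ 5.9996)
(-32903 + n)/(-27427 + 10279) = (-32903 + 2803571/467296)/(-27427 + 10279) = -15372636717/467296/(-17148) = -15372636717/467296*(-1/17148) = 5124212239/2671063936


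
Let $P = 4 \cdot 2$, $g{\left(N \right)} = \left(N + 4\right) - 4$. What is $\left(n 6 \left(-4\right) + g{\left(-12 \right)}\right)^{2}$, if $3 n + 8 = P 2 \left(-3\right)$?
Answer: $190096$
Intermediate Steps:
$g{\left(N \right)} = N$ ($g{\left(N \right)} = \left(4 + N\right) - 4 = N$)
$P = 8$
$n = - \frac{56}{3}$ ($n = - \frac{8}{3} + \frac{8 \cdot 2 \left(-3\right)}{3} = - \frac{8}{3} + \frac{16 \left(-3\right)}{3} = - \frac{8}{3} + \frac{1}{3} \left(-48\right) = - \frac{8}{3} - 16 = - \frac{56}{3} \approx -18.667$)
$\left(n 6 \left(-4\right) + g{\left(-12 \right)}\right)^{2} = \left(\left(- \frac{56}{3}\right) 6 \left(-4\right) - 12\right)^{2} = \left(\left(-112\right) \left(-4\right) - 12\right)^{2} = \left(448 - 12\right)^{2} = 436^{2} = 190096$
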